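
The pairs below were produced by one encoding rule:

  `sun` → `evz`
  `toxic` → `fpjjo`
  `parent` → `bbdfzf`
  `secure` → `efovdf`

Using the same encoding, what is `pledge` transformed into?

The shift depends on letter class: consonant s→e is +12, but vowel u→v is +1. Vowels shift forward by 1 and consonants shift forward by 12.
On pledge: p(cons)+12=b, l(cons)+12=x, e(vowel)+1=f, d(cons)+12=p, g(cons)+12=s, e(vowel)+1=f.

bxfpsf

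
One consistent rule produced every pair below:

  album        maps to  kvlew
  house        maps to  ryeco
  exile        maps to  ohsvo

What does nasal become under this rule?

xkckv

Compare letters: a→k is +10, l→v is +10, b→l is +10 — a constant shift. It's a constant shift of +10 (ROT10).
On nasal: n+10=x, a+10=k, s+10=c, a+10=k, l+10=v.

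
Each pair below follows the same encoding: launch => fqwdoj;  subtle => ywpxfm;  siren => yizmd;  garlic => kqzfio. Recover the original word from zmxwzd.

return

This is an affine cipher: with a=0,…,z=25, each position x becomes (25x+16) mod 26.
Undoing it on zmxwzd: z(25)→25·(25−16)≡17=r; m(12)→25·(12−16)≡4=e; x(23)→25·(23−16)≡19=t; w(22)→25·(22−16)≡20=u; z(25)→25·(25−16)≡17=r; d(3)→25·(3−16)≡13=n (all mod 26).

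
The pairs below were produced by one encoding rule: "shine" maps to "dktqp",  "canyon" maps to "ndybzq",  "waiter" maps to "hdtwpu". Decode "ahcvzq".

person

The shifts repeat in a cycle of length 2: positions 0,1,… shift by +11, +3, then the pattern repeats.
Reversing it on ahcvzq: a−11=p, h−3=e, c−11=r, v−3=s, z−11=o, q−3=n.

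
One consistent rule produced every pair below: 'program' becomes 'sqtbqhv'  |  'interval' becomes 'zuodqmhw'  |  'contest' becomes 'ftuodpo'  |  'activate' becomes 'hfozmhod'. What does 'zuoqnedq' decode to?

p(15)→s(18) and r(17)→q(16) fit y≡25x+7 (mod 26); the inverse of 25 mod 26 is 25. Treating letters as 0–25, the rule is x ↦ 25x + 7 (mod 26).
Decoding zuoqnedq: z(25)→25·(25−7)≡8=i; u(20)→25·(20−7)≡13=n; o(14)→25·(14−7)≡19=t; q(16)→25·(16−7)≡17=r; n(13)→25·(13−7)≡20=u; e(4)→25·(4−7)≡3=d; d(3)→25·(3−7)≡4=e; q(16)→25·(16−7)≡17=r (all mod 26).

intruder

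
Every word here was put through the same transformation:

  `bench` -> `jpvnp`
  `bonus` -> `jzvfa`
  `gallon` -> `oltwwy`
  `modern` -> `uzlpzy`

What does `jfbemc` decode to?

Shifts by position in bench: pos 0: b→j (+8), pos 1: e→p (+11), pos 2: n→v (+8), pos 3: c→n (+11) — repeating every 2. The shifts repeat in a cycle of length 2: positions 0,1,… shift by +8, +11, then the pattern repeats.
Undoing it on jfbemc: j−8=b, f−11=u, b−8=t, e−11=t, m−8=e, c−11=r.

butter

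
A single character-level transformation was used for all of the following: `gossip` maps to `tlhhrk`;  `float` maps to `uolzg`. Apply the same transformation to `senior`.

hvmrli

Each pair mirrors across the alphabet (g↔t, o↔l, s↔h): positions sum to 25. Letters are reflected about the middle of the alphabet (position → 25−position): Atbash.
Applying it to senior: s↔h, e↔v, n↔m, i↔r, o↔l, r↔i.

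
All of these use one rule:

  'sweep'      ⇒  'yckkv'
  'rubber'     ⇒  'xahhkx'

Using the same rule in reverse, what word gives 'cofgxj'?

wizard

Compare letters: s→y is +6, w→c is +6, e→k is +6 — a constant shift. Every letter moves 6 places later in the alphabet, wrapping around z→a.
Undoing it on cofgxj: c−6=w, o−6=i, f−6=z, g−6=a, x−6=r, j−6=d.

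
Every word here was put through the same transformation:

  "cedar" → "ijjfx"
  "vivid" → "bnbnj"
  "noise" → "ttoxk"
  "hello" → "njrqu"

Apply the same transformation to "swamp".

ybgrv

Shifts by position in cedar: pos 0: c→i (+6), pos 1: e→j (+5), pos 2: d→j (+6), pos 3: a→f (+5) — repeating every 2. It's a Vigenère-style cipher with numeric key [6,5]: position i shifts by key[i mod 2].
For swamp: s+6=y, w+5=b, a+6=g, m+5=r, p+6=v.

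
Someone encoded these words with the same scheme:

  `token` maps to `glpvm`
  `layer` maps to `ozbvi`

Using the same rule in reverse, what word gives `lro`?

This is the alphabet-reversal cipher (Atbash): a becomes z, b becomes y, etc.
Undoing it on lro: l↔o, r↔i, o↔l.

oil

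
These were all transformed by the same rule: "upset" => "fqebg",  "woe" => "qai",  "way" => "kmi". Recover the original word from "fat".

hot

The word is reversed, then every letter is shifted forward by 12.
Undoing it on fat: shift back: f−12=t, a−12=o, t−12=h → toh; then reverse → hot.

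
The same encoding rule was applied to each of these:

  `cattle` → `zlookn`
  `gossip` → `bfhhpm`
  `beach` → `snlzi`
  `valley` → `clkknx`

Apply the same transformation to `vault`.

This is an affine cipher: with a=0,…,z=25, each position x becomes (7x+11) mod 26.
Applying it to vault: v(21)→7·21+11≡2=c; a(0)→7·0+11≡11=l; u(20)→7·20+11≡21=v; l(11)→7·11+11≡10=k; t(19)→7·19+11≡14=o (all mod 26).

clvko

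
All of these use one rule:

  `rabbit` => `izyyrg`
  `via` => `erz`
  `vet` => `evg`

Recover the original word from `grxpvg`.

Each pair mirrors across the alphabet (r↔i, a↔z, b↔y): positions sum to 25. This is the alphabet-reversal cipher (Atbash): a becomes z, b becomes y, etc.
Decoding grxpvg: g↔t, r↔i, x↔c, p↔k, v↔e, g↔t.

ticket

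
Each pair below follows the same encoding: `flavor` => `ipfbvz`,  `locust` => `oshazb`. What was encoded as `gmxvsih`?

In flavor: f→i is +3, l→p is +4, a→f is +5, v→b is +6 — the shift increases by 1 each position. Letter i (0-indexed) is shifted by i+3, so successive shifts are 3, 4, 5, ….
Decoding gmxvsih: g−3=d, m−4=i, x−5=s, v−6=p, s−7=l, i−8=a, h−9=y.

display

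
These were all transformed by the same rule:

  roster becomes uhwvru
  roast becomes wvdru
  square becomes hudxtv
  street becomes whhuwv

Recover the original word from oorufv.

scroll

The output letters match the input read backwards, each shifted +3: roster reversed is retsor. The word is reversed, then every letter is shifted forward by 3.
Undoing it on oorufv: shift back: o−3=l, o−3=l, r−3=o, u−3=r, f−3=c, v−3=s → llorcs; then reverse → scroll.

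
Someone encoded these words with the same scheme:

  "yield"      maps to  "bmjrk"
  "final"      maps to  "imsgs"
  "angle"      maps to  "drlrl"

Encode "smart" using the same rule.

In yield: y→b is +3, i→m is +4, e→j is +5, l→r is +6 — the shift increases by 1 each position. Each letter shifts forward by (position + 3), i.e. 3, 4, 5, … — the shift grows by one for each successive letter.
For smart: s+3=v, m+4=q, a+5=f, r+6=x, t+7=a.

vqfxa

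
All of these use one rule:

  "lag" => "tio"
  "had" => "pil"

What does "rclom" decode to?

Compare letters: l→t is +8, a→i is +8, g→o is +8 — a constant shift. Each letter is shifted forward by 8 in the alphabet (a Caesar shift of +8).
Undoing it on rclom: r−8=j, c−8=u, l−8=d, o−8=g, m−8=e.

judge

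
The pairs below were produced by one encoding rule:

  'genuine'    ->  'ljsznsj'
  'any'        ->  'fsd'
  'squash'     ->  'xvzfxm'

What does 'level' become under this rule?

Compare letters: g→l is +5, e→j is +5, n→s is +5 — a constant shift. Each letter is shifted forward by 5 in the alphabet (a Caesar shift of +5).
Applying it to level: l+5=q, e+5=j, v+5=a, e+5=j, l+5=q.

qjajq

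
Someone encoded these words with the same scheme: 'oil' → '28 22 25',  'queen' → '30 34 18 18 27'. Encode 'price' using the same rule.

o is letter #15 and maps to 28: an offset of 13. Letters become their 1-based position plus 13 (so a→14, b→15, …).
On price: p=16→29, r=18→31, i=9→22, c=3→16, e=5→18.

29 31 22 16 18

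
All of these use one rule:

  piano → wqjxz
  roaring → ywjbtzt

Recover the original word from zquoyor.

silence

In piano: p→w is +7, i→q is +8, a→j is +9, n→x is +10 — the shift increases by 1 each position. The shift increases by 1 at each position, starting from +7: 7, 8, 9, ….
Reversing it on zquoyor: z−7=s, q−8=i, u−9=l, o−10=e, y−11=n, o−12=c, r−13=e.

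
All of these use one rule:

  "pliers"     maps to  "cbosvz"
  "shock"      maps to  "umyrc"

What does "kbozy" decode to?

The output letters match the input read backwards, each shifted +10: pliers reversed is sreilp. The word is reversed, then every letter is shifted forward by 10.
Decoding kbozy: shift back: k−10=a, b−10=r, o−10=e, z−10=p, y−10=o → arepo; then reverse → opera.

opera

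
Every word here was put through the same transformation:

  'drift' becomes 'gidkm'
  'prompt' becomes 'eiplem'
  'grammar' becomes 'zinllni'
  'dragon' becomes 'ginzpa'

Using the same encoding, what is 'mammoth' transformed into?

lnllpmo

Treating letters as 0–25, the rule is x ↦ 15x + 13 (mod 26).
For mammoth: m(12)→15·12+13≡11=l; a(0)→15·0+13≡13=n; m(12)→15·12+13≡11=l; m(12)→15·12+13≡11=l; o(14)→15·14+13≡15=p; t(19)→15·19+13≡12=m; h(7)→15·7+13≡14=o (all mod 26).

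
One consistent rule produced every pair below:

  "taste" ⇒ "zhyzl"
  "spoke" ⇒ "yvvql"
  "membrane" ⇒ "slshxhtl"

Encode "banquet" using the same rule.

hhtwblz

The shift depends on letter class: consonant t→z is +6, but vowel a→h is +7. Two shifts are in play — +7 for a/e/i/o/u, +6 for every other letter.
Applying it to banquet: b(cons)+6=h, a(vowel)+7=h, n(cons)+6=t, q(cons)+6=w, u(vowel)+7=b, e(vowel)+7=l, t(cons)+6=z.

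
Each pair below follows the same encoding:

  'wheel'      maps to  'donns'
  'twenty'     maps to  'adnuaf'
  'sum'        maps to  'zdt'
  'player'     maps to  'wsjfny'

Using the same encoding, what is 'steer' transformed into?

The shift depends on letter class: consonant w→d is +7, but vowel e→n is +9. Vowels shift forward by 9 and consonants shift forward by 7.
On steer: s(cons)+7=z, t(cons)+7=a, e(vowel)+9=n, e(vowel)+9=n, r(cons)+7=y.

zanny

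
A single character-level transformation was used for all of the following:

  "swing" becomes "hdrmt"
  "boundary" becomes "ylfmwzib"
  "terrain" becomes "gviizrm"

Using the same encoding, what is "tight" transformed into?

grtsg

Each pair mirrors across the alphabet (s↔h, w↔d, i↔r): positions sum to 25. Each letter is replaced by its mirror in the alphabet: a↔z, b↔y, c↔x, and so on (the Atbash cipher).
On tight: t↔g, i↔r, g↔t, h↔s, t↔g.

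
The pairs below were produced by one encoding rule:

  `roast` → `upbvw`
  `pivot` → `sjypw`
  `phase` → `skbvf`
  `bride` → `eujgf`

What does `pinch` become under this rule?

The shift depends on letter class: consonant r→u is +3, but vowel o→p is +1. Vowels shift forward by 1 and consonants shift forward by 3.
On pinch: p(cons)+3=s, i(vowel)+1=j, n(cons)+3=q, c(cons)+3=f, h(cons)+3=k.

sjqfk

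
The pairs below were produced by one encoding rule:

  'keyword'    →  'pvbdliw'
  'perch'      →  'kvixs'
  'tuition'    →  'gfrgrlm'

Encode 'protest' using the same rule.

kilgvhg

Each pair mirrors across the alphabet (k↔p, e↔v, y↔b): positions sum to 25. Each letter is replaced by its mirror in the alphabet: a↔z, b↔y, c↔x, and so on (the Atbash cipher).
Applying it to protest: p↔k, r↔i, o↔l, t↔g, e↔v, s↔h, t↔g.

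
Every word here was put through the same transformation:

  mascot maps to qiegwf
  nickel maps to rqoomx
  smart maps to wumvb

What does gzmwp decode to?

crash

A repeating key of period 3 is used — shifts +4, +8, +12 over and over.
Decoding gzmwp: g−4=c, z−8=r, m−12=a, w−4=s, p−8=h.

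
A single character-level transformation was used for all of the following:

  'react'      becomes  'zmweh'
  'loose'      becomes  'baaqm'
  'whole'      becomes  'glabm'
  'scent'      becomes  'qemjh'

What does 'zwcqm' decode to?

Treating letters as 0–25, the rule is x ↦ 17x + 22 (mod 26).
Undoing it on zwcqm: z(25)→23·(25−22)≡17=r; w(22)→23·(22−22)≡0=a; c(2)→23·(2−22)≡8=i; q(16)→23·(16−22)≡18=s; m(12)→23·(12−22)≡4=e (all mod 26).

raise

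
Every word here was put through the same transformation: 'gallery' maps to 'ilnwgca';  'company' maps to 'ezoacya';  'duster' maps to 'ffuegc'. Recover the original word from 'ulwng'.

sauce

Shifts by position in gallery: pos 0: g→i (+2), pos 1: a→l (+11), pos 2: l→n (+2), pos 3: l→w (+11) — repeating every 2. A repeating key of period 2 is used — shifts +2, +11 over and over.
Decoding ulwng: u−2=s, l−11=a, w−2=u, n−11=c, g−2=e.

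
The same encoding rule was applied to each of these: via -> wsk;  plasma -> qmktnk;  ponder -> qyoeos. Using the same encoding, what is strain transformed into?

Two shifts are in play — +10 for a/e/i/o/u, +1 for every other letter.
On strain: s(cons)+1=t, t(cons)+1=u, r(cons)+1=s, a(vowel)+10=k, i(vowel)+10=s, n(cons)+1=o.

tuskso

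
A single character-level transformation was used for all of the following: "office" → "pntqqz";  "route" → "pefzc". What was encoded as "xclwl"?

alarm

The word is reversed, then every letter is shifted forward by 11.
Decoding xclwl: shift back: x−11=m, c−11=r, l−11=a, w−11=l, l−11=a → mrala; then reverse → alarm.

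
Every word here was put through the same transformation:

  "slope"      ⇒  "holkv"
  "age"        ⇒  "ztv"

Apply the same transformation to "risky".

Letters are reflected about the middle of the alphabet (position → 25−position): Atbash.
For risky: r↔i, i↔r, s↔h, k↔p, y↔b.

irhpb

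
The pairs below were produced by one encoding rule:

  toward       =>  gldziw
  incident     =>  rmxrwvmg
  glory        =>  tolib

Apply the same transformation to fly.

uob

Each pair mirrors across the alphabet (t↔g, o↔l, w↔d): positions sum to 25. This is the alphabet-reversal cipher (Atbash): a becomes z, b becomes y, etc.
Applying it to fly: f↔u, l↔o, y↔b.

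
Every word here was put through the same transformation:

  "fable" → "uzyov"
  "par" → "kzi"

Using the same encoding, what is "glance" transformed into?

Each pair mirrors across the alphabet (f↔u, a↔z, b↔y): positions sum to 25. This is the alphabet-reversal cipher (Atbash): a becomes z, b becomes y, etc.
Applying it to glance: g↔t, l↔o, a↔z, n↔m, c↔x, e↔v.

tozmxv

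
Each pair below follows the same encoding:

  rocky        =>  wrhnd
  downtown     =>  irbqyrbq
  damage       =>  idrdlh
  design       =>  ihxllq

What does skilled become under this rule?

xnnoqhi

Shifts by position in rocky: pos 0: r→w (+5), pos 1: o→r (+3), pos 2: c→h (+5), pos 3: k→n (+3) — repeating every 2. It's a Vigenère-style cipher with numeric key [5,3]: position i shifts by key[i mod 2].
On skilled: s+5=x, k+3=n, i+5=n, l+3=o, l+5=q, e+3=h, d+5=i.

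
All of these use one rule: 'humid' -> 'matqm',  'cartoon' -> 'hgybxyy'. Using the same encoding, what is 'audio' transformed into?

In humid: h→m is +5, u→a is +6, m→t is +7, i→q is +8 — the shift increases by 1 each position. The shift increases by 1 at each position, starting from +5: 5, 6, 7, ….
On audio: a+5=f, u+6=a, d+7=k, i+8=q, o+9=x.

fakqx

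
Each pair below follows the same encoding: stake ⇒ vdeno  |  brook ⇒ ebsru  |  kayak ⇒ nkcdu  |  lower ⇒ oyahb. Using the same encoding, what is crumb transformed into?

fbypl

Shifts by position in stake: pos 0: s→v (+3), pos 1: t→d (+10), pos 2: a→e (+4), pos 3: k→n (+3), pos 4: e→o (+10) — repeating every 3. The shifts repeat in a cycle of length 3: positions 0,1,… shift by +3, +10, +4, then the pattern repeats.
Applying it to crumb: c+3=f, r+10=b, u+4=y, m+3=p, b+10=l.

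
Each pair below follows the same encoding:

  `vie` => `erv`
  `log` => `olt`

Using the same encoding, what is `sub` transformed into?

hfy

Each pair mirrors across the alphabet (v↔e, i↔r, e↔v): positions sum to 25. Each letter is replaced by its mirror in the alphabet: a↔z, b↔y, c↔x, and so on (the Atbash cipher).
Applying it to sub: s↔h, u↔f, b↔y.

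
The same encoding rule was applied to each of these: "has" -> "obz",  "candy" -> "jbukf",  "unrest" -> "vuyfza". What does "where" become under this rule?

dofyf

The shift depends on letter class: consonant h→o is +7, but vowel a→b is +1. Vowels shift forward by 1 and consonants shift forward by 7.
On where: w(cons)+7=d, h(cons)+7=o, e(vowel)+1=f, r(cons)+7=y, e(vowel)+1=f.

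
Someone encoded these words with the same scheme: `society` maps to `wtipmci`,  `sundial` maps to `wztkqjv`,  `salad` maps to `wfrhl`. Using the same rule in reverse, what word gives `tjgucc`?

peanut

In society: s→w is +4, o→t is +5, c→i is +6, i→p is +7 — the shift increases by 1 each position. Letter i (0-indexed) is shifted by i+4, so successive shifts are 4, 5, 6, ….
Decoding tjgucc: t−4=p, j−5=e, g−6=a, u−7=n, c−8=u, c−9=t.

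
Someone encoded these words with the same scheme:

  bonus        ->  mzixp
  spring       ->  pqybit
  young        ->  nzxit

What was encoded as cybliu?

friend

Each letter's alphabet position (a=0..z=25) is mapped through 17·x+21 mod 26 — an affine cipher.
Reversing it on cybliu: c(2)→23·(2−21)≡5=f; y(24)→23·(24−21)≡17=r; b(1)→23·(1−21)≡8=i; l(11)→23·(11−21)≡4=e; i(8)→23·(8−21)≡13=n; u(20)→23·(20−21)≡3=d (all mod 26).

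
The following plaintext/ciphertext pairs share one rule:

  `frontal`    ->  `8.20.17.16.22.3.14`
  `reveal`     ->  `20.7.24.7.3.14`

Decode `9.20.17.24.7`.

grove

f is letter #6 and maps to 8: an offset of 2. Each letter is replaced by its alphabet position (a=1..z=26) + 2.
Decoding 9.20.17.24.7: 9→(9−2)÷1=7=g, 20→(20−2)÷1=18=r, 17→(17−2)÷1=15=o, 24→(24−2)÷1=22=v, 7→(7−2)÷1=5=e.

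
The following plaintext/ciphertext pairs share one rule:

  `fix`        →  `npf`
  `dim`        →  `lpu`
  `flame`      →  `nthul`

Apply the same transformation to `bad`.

The shift depends on letter class: consonant f→n is +8, but vowel i→p is +7. Vowels shift forward by 7 and consonants shift forward by 8.
Applying it to bad: b(cons)+8=j, a(vowel)+7=h, d(cons)+8=l.

jhl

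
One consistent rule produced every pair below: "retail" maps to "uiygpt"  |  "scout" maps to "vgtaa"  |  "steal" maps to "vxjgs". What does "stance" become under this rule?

vxftjm

Each letter shifts forward by (position + 3), i.e. 3, 4, 5, … — the shift grows by one for each successive letter.
For stance: s+3=v, t+4=x, a+5=f, n+6=t, c+7=j, e+8=m.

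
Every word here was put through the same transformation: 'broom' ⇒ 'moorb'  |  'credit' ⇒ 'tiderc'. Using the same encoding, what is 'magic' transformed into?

cigam

The output letters match the input read backwards: broom reversed is moorb. It's just the letters in reverse order.
On magic: reverse → cigam.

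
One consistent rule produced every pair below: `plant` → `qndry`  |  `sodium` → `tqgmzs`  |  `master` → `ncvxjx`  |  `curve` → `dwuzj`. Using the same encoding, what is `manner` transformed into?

ncqrjx

In plant: p→q is +1, l→n is +2, a→d is +3, n→r is +4 — the shift increases by 1 each position. The shift increases by 1 at each position, starting from +1: 1, 2, 3, ….
For manner: m+1=n, a+2=c, n+3=q, n+4=r, e+5=j, r+6=x.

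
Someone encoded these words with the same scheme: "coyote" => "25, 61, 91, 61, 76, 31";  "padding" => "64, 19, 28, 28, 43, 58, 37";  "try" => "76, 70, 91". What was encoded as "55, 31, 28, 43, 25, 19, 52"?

Each letter becomes 3×(its alphabet position, a=1..z=26) + 16.
Reversing it on 55, 31, 28, 43, 25, 19, 52: 55→(55−16)÷3=13=m, 31→(31−16)÷3=5=e, 28→(28−16)÷3=4=d, 43→(43−16)÷3=9=i, 25→(25−16)÷3=3=c, 19→(19−16)÷3=1=a, 52→(52−16)÷3=12=l.

medical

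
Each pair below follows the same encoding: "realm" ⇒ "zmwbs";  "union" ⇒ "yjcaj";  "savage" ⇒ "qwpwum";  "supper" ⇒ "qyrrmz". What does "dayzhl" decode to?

fourth

r(17)→z(25) and e(4)→m(12) fit y≡17x+22 (mod 26); the inverse of 17 mod 26 is 23. This is an affine cipher: with a=0,…,z=25, each position x becomes (17x+22) mod 26.
Undoing it on dayzhl: d(3)→23·(3−22)≡5=f; a(0)→23·(0−22)≡14=o; y(24)→23·(24−22)≡20=u; z(25)→23·(25−22)≡17=r; h(7)→23·(7−22)≡19=t; l(11)→23·(11−22)≡7=h (all mod 26).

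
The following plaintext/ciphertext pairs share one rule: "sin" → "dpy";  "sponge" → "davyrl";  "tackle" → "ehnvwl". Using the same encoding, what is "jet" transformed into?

Two shifts are in play — +7 for a/e/i/o/u, +11 for every other letter.
On jet: j(cons)+11=u, e(vowel)+7=l, t(cons)+11=e.

ule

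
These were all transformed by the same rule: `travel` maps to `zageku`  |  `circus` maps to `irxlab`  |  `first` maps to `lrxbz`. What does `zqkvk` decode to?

It's a Vigenère-style cipher with numeric key [6,9]: position i shifts by key[i mod 2].
Undoing it on zqkvk: z−6=t, q−9=h, k−6=e, v−9=m, k−6=e.

theme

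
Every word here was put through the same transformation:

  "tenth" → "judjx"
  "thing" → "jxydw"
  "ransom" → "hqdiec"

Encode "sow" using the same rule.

Every letter moves 16 places later in the alphabet, wrapping around z→a.
On sow: s+16=i, o+16=e, w+16=m.

iem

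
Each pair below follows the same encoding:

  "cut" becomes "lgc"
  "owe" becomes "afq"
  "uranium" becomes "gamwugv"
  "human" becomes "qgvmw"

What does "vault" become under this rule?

emguc

The shift depends on letter class: consonant c→l is +9, but vowel u→g is +12. Two shifts are in play — +12 for a/e/i/o/u, +9 for every other letter.
On vault: v(cons)+9=e, a(vowel)+12=m, u(vowel)+12=g, l(cons)+9=u, t(cons)+9=c.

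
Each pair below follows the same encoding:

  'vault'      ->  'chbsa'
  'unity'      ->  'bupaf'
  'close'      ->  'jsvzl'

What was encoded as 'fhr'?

This is a Caesar cipher with shift 7.
Undoing it on fhr: f−7=y, h−7=a, r−7=k.

yak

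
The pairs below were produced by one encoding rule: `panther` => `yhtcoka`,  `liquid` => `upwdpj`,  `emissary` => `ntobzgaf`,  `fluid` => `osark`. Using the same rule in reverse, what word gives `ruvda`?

Shifts by position in panther: pos 0: p→y (+9), pos 1: a→h (+7), pos 2: n→t (+6), pos 3: t→c (+9), pos 4: h→o (+7), pos 5: e→k (+6) — repeating every 3. It's a Vigenère-style cipher with numeric key [9,7,6]: position i shifts by key[i mod 3].
Decoding ruvda: r−9=i, u−7=n, v−6=p, d−9=u, a−7=t.

input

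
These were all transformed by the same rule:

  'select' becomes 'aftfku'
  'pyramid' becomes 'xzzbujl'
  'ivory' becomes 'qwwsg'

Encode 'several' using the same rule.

afdfzbt

Shifts by position in select: pos 0: s→a (+8), pos 1: e→f (+1), pos 2: l→t (+8), pos 3: e→f (+1) — repeating every 2. A repeating key of period 2 is used — shifts +8, +1 over and over.
For several: s+8=a, e+1=f, v+8=d, e+1=f, r+8=z, a+1=b, l+8=t.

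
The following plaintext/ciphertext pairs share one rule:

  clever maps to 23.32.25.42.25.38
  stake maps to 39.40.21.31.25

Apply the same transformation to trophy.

Each letter is replaced by its alphabet position (a=1..z=26) + 20.
For trophy: t=20→40, r=18→38, o=15→35, p=16→36, h=8→28, y=25→45.

40.38.35.36.28.45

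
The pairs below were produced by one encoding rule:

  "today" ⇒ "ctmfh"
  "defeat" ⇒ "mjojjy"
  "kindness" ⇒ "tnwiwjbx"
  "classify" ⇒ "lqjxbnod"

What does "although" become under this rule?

The shifts repeat in a cycle of length 2: positions 0,1,… shift by +9, +5, then the pattern repeats.
On although: a+9=j, l+5=q, t+9=c, h+5=m, o+9=x, u+5=z, g+9=p, h+5=m.

jqcmxzpm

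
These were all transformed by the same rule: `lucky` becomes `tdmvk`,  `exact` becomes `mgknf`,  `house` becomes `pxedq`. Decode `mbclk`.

essay

In lucky: l→t is +8, u→d is +9, c→m is +10, k→v is +11 — the shift increases by 1 each position. Letter i (0-indexed) is shifted by i+8, so successive shifts are 8, 9, 10, ….
Undoing it on mbclk: m−8=e, b−9=s, c−10=s, l−11=a, k−12=y.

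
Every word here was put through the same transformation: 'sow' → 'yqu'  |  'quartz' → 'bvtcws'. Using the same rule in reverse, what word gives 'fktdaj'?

hybrid

The output letters match the input read backwards, each shifted +2: sow reversed is wos. Two steps: reverse the string, then apply a Caesar shift of +2.
Reversing it on fktdaj: shift back: f−2=d, k−2=i, t−2=r, d−2=b, a−2=y, j−2=h → dirbyh; then reverse → hybrid.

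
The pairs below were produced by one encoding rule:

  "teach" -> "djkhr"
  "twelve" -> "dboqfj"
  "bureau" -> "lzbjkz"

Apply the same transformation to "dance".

nfxho

Shifts by position in teach: pos 0: t→d (+10), pos 1: e→j (+5), pos 2: a→k (+10), pos 3: c→h (+5) — repeating every 2. A repeating key of period 2 is used — shifts +10, +5 over and over.
Applying it to dance: d+10=n, a+5=f, n+10=x, c+5=h, e+10=o.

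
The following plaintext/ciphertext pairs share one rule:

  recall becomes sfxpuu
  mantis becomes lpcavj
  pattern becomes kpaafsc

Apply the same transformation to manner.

r(17)→s(18) and e(4)→f(5) fit y≡17x+15 (mod 26); the inverse of 17 mod 26 is 23. Each letter's alphabet position (a=0..z=25) is mapped through 17·x+15 mod 26 — an affine cipher.
Applying it to manner: m(12)→17·12+15≡11=l; a(0)→17·0+15≡15=p; n(13)→17·13+15≡2=c; n(13)→17·13+15≡2=c; e(4)→17·4+15≡5=f; r(17)→17·17+15≡18=s (all mod 26).

lpccfs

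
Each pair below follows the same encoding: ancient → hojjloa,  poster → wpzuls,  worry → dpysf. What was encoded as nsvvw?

group

The shifts repeat in a cycle of length 2: positions 0,1,… shift by +7, +1, then the pattern repeats.
Undoing it on nsvvw: n−7=g, s−1=r, v−7=o, v−1=u, w−7=p.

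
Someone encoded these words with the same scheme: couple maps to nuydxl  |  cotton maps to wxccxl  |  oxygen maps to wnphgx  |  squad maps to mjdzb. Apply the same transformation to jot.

cxs

Read the word backwards and shift each letter +9.
For jot: reverse → toj; then shift: t+9=c, o+9=x, j+9=s.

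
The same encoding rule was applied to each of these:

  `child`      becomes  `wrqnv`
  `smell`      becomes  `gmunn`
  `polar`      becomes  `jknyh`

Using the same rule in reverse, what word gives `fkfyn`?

total

c(2)→w(22) and h(7)→r(17) fit y≡25x+24 (mod 26); the inverse of 25 mod 26 is 25. Each letter's alphabet position (a=0..z=25) is mapped through 25·x+24 mod 26 — an affine cipher.
Decoding fkfyn: f(5)→25·(5−24)≡19=t; k(10)→25·(10−24)≡14=o; f(5)→25·(5−24)≡19=t; y(24)→25·(24−24)≡0=a; n(13)→25·(13−24)≡11=l (all mod 26).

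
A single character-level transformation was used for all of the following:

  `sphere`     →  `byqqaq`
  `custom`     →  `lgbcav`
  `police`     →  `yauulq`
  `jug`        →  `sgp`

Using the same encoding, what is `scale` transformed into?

The shift depends on letter class: consonant s→b is +9, but vowel e→q is +12. Two shifts are in play — +12 for a/e/i/o/u, +9 for every other letter.
For scale: s(cons)+9=b, c(cons)+9=l, a(vowel)+12=m, l(cons)+9=u, e(vowel)+12=q.

blmuq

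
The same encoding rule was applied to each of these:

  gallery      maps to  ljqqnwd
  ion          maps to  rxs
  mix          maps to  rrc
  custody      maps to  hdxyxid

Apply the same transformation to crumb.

The shift depends on letter class: consonant g→l is +5, but vowel a→j is +9. The rule splits by letter class: vowels +9, consonants +5.
For crumb: c(cons)+5=h, r(cons)+5=w, u(vowel)+9=d, m(cons)+5=r, b(cons)+5=g.

hwdrg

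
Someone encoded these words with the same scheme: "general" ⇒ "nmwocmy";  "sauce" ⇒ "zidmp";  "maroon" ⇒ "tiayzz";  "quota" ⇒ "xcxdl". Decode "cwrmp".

voice

In general: g→n is +7, e→m is +8, n→w is +9, e→o is +10 — the shift increases by 1 each position. Letter i (0-indexed) is shifted by i+7, so successive shifts are 7, 8, 9, ….
Decoding cwrmp: c−7=v, w−8=o, r−9=i, m−10=c, p−11=e.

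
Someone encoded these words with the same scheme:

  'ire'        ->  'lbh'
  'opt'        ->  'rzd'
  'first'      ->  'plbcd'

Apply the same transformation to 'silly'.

clvvi

The shift depends on letter class: consonant r→b is +10, but vowel i→l is +3. Vowels shift forward by 3 and consonants shift forward by 10.
For silly: s(cons)+10=c, i(vowel)+3=l, l(cons)+10=v, l(cons)+10=v, y(cons)+10=i.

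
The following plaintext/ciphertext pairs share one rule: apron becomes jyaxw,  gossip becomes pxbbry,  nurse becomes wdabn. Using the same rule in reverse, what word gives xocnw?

often

Every letter moves 9 places later in the alphabet, wrapping around z→a.
Undoing it on xocnw: x−9=o, o−9=f, c−9=t, n−9=e, w−9=n.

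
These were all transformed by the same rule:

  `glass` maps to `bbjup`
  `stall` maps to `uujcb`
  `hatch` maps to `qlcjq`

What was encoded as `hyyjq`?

happy

The output letters match the input read backwards, each shifted +9: glass reversed is ssalg. Two steps: reverse the string, then apply a Caesar shift of +9.
Undoing it on hyyjq: shift back: h−9=y, y−9=p, y−9=p, j−9=a, q−9=h → yppah; then reverse → happy.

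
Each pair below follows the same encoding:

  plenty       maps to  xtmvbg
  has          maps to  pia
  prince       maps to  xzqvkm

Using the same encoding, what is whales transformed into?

Compare letters: p→x is +8, l→t is +8, e→m is +8 — a constant shift. Every letter moves 8 places later in the alphabet, wrapping around z→a.
For whales: w+8=e, h+8=p, a+8=i, l+8=t, e+8=m, s+8=a.

epitma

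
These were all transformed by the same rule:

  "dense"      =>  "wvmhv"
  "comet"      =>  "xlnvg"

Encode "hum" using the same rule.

sfn

This is the alphabet-reversal cipher (Atbash): a becomes z, b becomes y, etc.
On hum: h↔s, u↔f, m↔n.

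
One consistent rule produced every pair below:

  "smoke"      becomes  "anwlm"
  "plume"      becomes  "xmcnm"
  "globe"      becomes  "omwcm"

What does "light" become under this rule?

Shifts by position in smoke: pos 0: s→a (+8), pos 1: m→n (+1), pos 2: o→w (+8), pos 3: k→l (+1) — repeating every 2. The shifts repeat in a cycle of length 2: positions 0,1,… shift by +8, +1, then the pattern repeats.
For light: l+8=t, i+1=j, g+8=o, h+1=i, t+8=b.

tjoib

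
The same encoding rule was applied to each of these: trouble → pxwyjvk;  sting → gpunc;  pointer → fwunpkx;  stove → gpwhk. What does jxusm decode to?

Each letter's alphabet position (a=0..z=25) is mapped through 9·x+0 mod 26 — an affine cipher.
Undoing it on jxusm: j(9)→3·(9−0)≡1=b; x(23)→3·(23−0)≡17=r; u(20)→3·(20−0)≡8=i; s(18)→3·(18−0)≡2=c; m(12)→3·(12−0)≡10=k (all mod 26).

brick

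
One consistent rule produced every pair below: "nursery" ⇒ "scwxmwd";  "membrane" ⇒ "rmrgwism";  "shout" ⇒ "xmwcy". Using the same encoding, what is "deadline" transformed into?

The shift depends on letter class: consonant n→s is +5, but vowel u→c is +8. The rule splits by letter class: vowels +8, consonants +5.
On deadline: d(cons)+5=i, e(vowel)+8=m, a(vowel)+8=i, d(cons)+5=i, l(cons)+5=q, i(vowel)+8=q, n(cons)+5=s, e(vowel)+8=m.

imiiqqsm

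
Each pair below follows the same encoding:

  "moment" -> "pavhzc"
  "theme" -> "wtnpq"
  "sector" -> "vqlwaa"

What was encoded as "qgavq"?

nurse

Shifts by position in moment: pos 0: m→p (+3), pos 1: o→a (+12), pos 2: m→v (+9), pos 3: e→h (+3), pos 4: n→z (+12), pos 5: t→c (+9) — repeating every 3. A repeating key of period 3 is used — shifts +3, +12, +9 over and over.
Reversing it on qgavq: q−3=n, g−12=u, a−9=r, v−3=s, q−12=e.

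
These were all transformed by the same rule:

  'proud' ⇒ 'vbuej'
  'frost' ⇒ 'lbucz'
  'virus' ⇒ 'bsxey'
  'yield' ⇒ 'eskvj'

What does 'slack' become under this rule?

yvgmq

Shifts by position in proud: pos 0: p→v (+6), pos 1: r→b (+10), pos 2: o→u (+6), pos 3: u→e (+10) — repeating every 2. The shifts repeat in a cycle of length 2: positions 0,1,… shift by +6, +10, then the pattern repeats.
For slack: s+6=y, l+10=v, a+6=g, c+10=m, k+6=q.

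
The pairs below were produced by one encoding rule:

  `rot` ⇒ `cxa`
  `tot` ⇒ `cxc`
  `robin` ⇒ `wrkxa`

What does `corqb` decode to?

The output letters match the input read backwards, each shifted +9: rot reversed is tor. Two steps: reverse the string, then apply a Caesar shift of +9.
Decoding corqb: shift back: c−9=t, o−9=f, r−9=i, q−9=h, b−9=s → tfihs; then reverse → shift.

shift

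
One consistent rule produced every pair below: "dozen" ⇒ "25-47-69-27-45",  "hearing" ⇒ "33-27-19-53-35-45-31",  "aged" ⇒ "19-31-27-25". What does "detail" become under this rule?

25-27-57-19-35-41

d(#4)→25 and o(#15)→47: differences scale by 2, so n = 2·pos + 17. Each letter becomes 2×(its alphabet position, a=1..z=26) + 17.
Applying it to detail: d=4→25, e=5→27, t=20→57, a=1→19, i=9→35, l=12→41.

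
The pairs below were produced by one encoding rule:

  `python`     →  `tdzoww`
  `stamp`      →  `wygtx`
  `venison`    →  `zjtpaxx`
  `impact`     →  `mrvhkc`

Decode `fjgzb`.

beast

In python: p→t is +4, y→d is +5, t→z is +6, h→o is +7 — the shift increases by 1 each position. Letter i (0-indexed) is shifted by i+4, so successive shifts are 4, 5, 6, ….
Reversing it on fjgzb: f−4=b, j−5=e, g−6=a, z−7=s, b−8=t.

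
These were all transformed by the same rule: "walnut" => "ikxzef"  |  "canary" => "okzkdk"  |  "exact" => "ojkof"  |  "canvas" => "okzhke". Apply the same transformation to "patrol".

bkfdyx

The shift depends on letter class: consonant w→i is +12, but vowel a→k is +10. Two shifts are in play — +10 for a/e/i/o/u, +12 for every other letter.
For patrol: p(cons)+12=b, a(vowel)+10=k, t(cons)+12=f, r(cons)+12=d, o(vowel)+10=y, l(cons)+12=x.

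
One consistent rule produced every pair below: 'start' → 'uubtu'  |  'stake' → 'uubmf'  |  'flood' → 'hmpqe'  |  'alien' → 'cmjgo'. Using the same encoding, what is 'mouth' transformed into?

opvvi

Shifts by position in start: pos 0: s→u (+2), pos 1: t→u (+1), pos 2: a→b (+1), pos 3: r→t (+2), pos 4: t→u (+1) — repeating every 3. The shifts repeat in a cycle of length 3: positions 0,1,… shift by +2, +1, +1, then the pattern repeats.
On mouth: m+2=o, o+1=p, u+1=v, t+2=v, h+1=i.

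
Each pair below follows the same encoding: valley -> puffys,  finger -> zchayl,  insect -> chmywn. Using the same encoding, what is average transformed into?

upyluay

It's a constant shift of +20 (ROT20).
On average: a+20=u, v+20=p, e+20=y, r+20=l, a+20=u, g+20=a, e+20=y.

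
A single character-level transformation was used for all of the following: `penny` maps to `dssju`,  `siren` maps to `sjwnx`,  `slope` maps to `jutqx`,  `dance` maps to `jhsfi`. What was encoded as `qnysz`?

until

The output letters match the input read backwards, each shifted +5: penny reversed is ynnep. The word is reversed, then every letter is shifted forward by 5.
Reversing it on qnysz: shift back: q−5=l, n−5=i, y−5=t, s−5=n, z−5=u → litnu; then reverse → until.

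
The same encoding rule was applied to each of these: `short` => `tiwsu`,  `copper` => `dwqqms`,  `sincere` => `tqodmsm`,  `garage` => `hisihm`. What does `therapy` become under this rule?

uimsiqz

The shift depends on letter class: consonant s→t is +1, but vowel o→w is +8. The rule splits by letter class: vowels +8, consonants +1.
On therapy: t(cons)+1=u, h(cons)+1=i, e(vowel)+8=m, r(cons)+1=s, a(vowel)+8=i, p(cons)+1=q, y(cons)+1=z.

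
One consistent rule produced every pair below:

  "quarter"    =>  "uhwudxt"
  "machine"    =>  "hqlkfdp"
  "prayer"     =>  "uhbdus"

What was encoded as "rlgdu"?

The output letters match the input read backwards, each shifted +3: quarter reversed is retrauq. Two steps: reverse the string, then apply a Caesar shift of +3.
Decoding rlgdu: shift back: r−3=o, l−3=i, g−3=d, d−3=a, u−3=r → oidar; then reverse → radio.

radio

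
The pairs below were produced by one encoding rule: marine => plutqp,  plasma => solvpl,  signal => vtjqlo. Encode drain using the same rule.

Vowels shift forward by 11 and consonants shift forward by 3.
On drain: d(cons)+3=g, r(cons)+3=u, a(vowel)+11=l, i(vowel)+11=t, n(cons)+3=q.

gultq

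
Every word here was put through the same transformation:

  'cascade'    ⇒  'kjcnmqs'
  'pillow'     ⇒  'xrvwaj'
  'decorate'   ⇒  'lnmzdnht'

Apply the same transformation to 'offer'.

Letter i (0-indexed) is shifted by i+8, so successive shifts are 8, 9, 10, ….
For offer: o+8=w, f+9=o, f+10=p, e+11=p, r+12=d.

woppd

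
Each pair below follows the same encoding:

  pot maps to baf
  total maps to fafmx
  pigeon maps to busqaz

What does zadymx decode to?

Compare letters: p→b is +12, o→a is +12, t→f is +12 — a constant shift. This is a Caesar cipher with shift 12.
Undoing it on zadymx: z−12=n, a−12=o, d−12=r, y−12=m, m−12=a, x−12=l.

normal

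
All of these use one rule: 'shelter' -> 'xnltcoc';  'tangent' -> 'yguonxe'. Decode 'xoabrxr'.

sitting

In shelter: s→x is +5, h→n is +6, e→l is +7, l→t is +8 — the shift increases by 1 each position. The shift increases by 1 at each position, starting from +5: 5, 6, 7, ….
Reversing it on xoabrxr: x−5=s, o−6=i, a−7=t, b−8=t, r−9=i, x−10=n, r−11=g.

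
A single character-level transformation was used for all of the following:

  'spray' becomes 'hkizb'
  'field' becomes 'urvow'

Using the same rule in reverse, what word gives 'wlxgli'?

Each letter is replaced by its mirror in the alphabet: a↔z, b↔y, c↔x, and so on (the Atbash cipher).
Reversing it on wlxgli: w↔d, l↔o, x↔c, g↔t, l↔o, i↔r.

doctor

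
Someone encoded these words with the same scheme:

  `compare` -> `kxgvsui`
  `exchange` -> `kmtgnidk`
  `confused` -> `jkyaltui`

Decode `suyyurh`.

The output letters match the input read backwards, each shifted +6: compare reversed is erapmoc. Read the word backwards and shift each letter +6.
Undoing it on suyyurh: shift back: s−6=m, u−6=o, y−6=s, y−6=s, u−6=o, r−6=l, h−6=b → mossolb; then reverse → blossom.

blossom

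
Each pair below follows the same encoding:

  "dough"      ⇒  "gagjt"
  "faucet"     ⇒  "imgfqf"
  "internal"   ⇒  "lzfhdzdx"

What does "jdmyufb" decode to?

Shifts by position in dough: pos 0: d→g (+3), pos 1: o→a (+12), pos 2: u→g (+12), pos 3: g→j (+3), pos 4: h→t (+12) — repeating every 3. A repeating key of period 3 is used — shifts +3, +12, +12 over and over.
Undoing it on jdmyufb: j−3=g, d−12=r, m−12=a, y−3=v, u−12=i, f−12=t, b−3=y.

gravity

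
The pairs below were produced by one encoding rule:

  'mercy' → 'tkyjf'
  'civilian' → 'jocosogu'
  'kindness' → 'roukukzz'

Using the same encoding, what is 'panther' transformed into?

The shift depends on letter class: consonant m→t is +7, but vowel e→k is +6. The rule splits by letter class: vowels +6, consonants +7.
Applying it to panther: p(cons)+7=w, a(vowel)+6=g, n(cons)+7=u, t(cons)+7=a, h(cons)+7=o, e(vowel)+6=k, r(cons)+7=y.

wguaoky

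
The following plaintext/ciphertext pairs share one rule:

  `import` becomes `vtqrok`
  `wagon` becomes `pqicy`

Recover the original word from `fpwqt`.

The output letters match the input read backwards, each shifted +2: import reversed is tropmi. Two steps: reverse the string, then apply a Caesar shift of +2.
Decoding fpwqt: shift back: f−2=d, p−2=n, w−2=u, q−2=o, t−2=r → dnuor; then reverse → round.

round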